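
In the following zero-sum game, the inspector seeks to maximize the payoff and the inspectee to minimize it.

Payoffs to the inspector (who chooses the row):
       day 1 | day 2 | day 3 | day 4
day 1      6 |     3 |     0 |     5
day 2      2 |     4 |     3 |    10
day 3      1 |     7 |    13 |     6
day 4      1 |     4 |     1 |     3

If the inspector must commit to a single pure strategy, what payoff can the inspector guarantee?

The worst-case payoff for each row is day 1: 0, day 2: 2, day 3: 1, day 4: 1.
The best of these is 2.

2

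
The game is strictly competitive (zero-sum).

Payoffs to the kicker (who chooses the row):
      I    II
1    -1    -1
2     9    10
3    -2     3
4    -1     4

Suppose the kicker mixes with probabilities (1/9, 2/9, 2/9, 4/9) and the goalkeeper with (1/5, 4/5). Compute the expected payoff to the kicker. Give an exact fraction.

173/45

Against (1/5, 4/5), each row's expected payoff is 1: -1; 2: 49/5; 3: 2; 4: 3.
Taking the (1/9, 2/9, 2/9, 4/9)-weighted average: (1/9)·(-1) + (2/9)·(49/5) + (2/9)·(2) + (4/9)·(3) = 173/45.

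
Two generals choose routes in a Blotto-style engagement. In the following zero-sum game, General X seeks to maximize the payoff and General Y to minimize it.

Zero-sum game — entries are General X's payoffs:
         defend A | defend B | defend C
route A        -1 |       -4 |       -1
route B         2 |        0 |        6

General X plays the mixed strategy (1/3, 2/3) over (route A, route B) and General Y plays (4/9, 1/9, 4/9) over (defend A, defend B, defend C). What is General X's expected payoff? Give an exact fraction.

52/27

Against (4/9, 1/9, 4/9), each row's expected payoff is route A: -4/3; route B: 32/9.
Taking the (1/3, 2/3)-weighted average: (1/3)·(-4/3) + (2/3)·(32/9) = 52/27.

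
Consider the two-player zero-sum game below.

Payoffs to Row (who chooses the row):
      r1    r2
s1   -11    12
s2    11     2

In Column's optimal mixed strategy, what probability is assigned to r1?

5/16

Row minima are -11 and 2, so Row's maximin is 2; column maxima are 11 and 12, so Column's minimax is 11. These differ, so the equilibrium is in mixed strategies.
Let Column play r1 with probability q. Row is indifferent when −11q + 12(1−q) = 11q + 2(1−q), giving q = 5/16.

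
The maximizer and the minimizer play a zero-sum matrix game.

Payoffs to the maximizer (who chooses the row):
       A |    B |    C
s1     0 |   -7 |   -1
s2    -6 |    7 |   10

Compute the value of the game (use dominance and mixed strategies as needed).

Column C is strictly dominated by B for the minimizer (it gives the maximizer more in every row).
The remaining 2×2 game on (s1, s2) × (A, B) has no saddle point. Let the maximizer play s1 with probability p; indifference gives −6(1−p) = −7p + 7(1−p), so p = 13/20.
Similarly the minimizer's optimal q on A is 7/10, and the value is 0·(7/10) + (-7)·(3/10) = -21/10.

-21/10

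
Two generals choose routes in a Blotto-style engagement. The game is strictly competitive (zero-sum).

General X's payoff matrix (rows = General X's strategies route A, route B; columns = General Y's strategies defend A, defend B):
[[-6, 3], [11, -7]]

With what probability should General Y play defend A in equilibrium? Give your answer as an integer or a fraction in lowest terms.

10/27

Row minima are -6 and -7, so General X's maximin is -6; column maxima are 11 and 3, so General Y's minimax is 3. These differ, so the equilibrium is in mixed strategies.
Let General Y play defend A with probability q. General X is indifferent when −6q + 3(1−q) = 11q − 7(1−q), giving q = 10/27.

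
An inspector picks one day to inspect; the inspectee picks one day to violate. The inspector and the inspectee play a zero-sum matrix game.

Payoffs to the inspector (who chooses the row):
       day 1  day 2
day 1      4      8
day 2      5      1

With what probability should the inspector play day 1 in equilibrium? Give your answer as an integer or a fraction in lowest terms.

Row minima are 4 and 1, so the inspector's maximin is 4; column maxima are 5 and 8, so the inspectee's minimax is 5. These differ, so the equilibrium is in mixed strategies.
Let the inspector play day 1 with probability p. The inspectee is indifferent when 4p + 5(1−p) = 8p + (1−p), giving p = 1/2.

1/2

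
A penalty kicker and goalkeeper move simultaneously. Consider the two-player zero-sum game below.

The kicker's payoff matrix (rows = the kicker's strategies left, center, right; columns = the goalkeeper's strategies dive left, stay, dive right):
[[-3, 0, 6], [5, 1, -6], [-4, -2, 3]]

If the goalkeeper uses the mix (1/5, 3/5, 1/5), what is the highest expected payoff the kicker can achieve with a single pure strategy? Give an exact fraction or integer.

left: (-3)·(1/5) + (0)·(3/5) + (6)·(1/5) = 3/5.
center: (5)·(1/5) + (1)·(3/5) + (-6)·(1/5) = 2/5.
right: (-4)·(1/5) + (-2)·(3/5) + (3)·(1/5) = -7/5.
The best pure response is left with expected payoff 3/5.

3/5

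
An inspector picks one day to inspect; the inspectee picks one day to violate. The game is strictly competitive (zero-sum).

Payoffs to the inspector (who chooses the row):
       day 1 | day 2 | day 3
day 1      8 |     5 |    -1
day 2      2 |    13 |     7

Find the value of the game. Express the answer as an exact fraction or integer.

Column day 2 is strictly dominated by day 3 for the inspectee (it gives the inspector more in every row).
The remaining 2×2 game on (day 1, day 2) × (day 1, day 3) has no saddle point. Let the inspector play day 1 with probability p; indifference gives 8p + 2(1−p) = −p + 7(1−p), so p = 5/14.
Similarly the inspectee's optimal q on day 1 is 4/7, and the value is 8·(4/7) + (-1)·(3/7) = 29/7.

29/7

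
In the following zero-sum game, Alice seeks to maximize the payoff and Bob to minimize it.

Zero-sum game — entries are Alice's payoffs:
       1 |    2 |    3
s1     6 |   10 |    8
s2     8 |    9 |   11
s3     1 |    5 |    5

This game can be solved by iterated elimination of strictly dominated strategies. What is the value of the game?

Row s3 is strictly dominated by row s1 (6>1, 10>5, 8>5); eliminate s3.
Column 3 is strictly dominated by 1 for Bob (6<8, 8<11); eliminate 3.
Column 2 is strictly dominated by 1 for Bob (6<10, 8<9); eliminate 2.
Row s1 is strictly dominated by row s2 (8>6); eliminate s1.
Only (s2, 1) remains, with payoff 8.

8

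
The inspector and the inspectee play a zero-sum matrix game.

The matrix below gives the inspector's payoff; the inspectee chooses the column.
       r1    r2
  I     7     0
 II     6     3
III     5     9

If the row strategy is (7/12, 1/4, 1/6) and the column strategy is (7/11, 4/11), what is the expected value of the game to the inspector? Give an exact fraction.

647/132

Against (7/11, 4/11), each row's expected payoff is I: 49/11; II: 54/11; III: 71/11.
Taking the (7/12, 1/4, 1/6)-weighted average: (7/12)·(49/11) + (1/4)·(54/11) + (1/6)·(71/11) = 647/132.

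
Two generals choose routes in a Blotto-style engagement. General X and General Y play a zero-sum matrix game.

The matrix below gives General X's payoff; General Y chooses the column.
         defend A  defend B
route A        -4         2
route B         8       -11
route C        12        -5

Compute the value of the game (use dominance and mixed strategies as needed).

4/23

Row route B is strictly dominated by row route C, so General X never plays it.
The remaining 2×2 game on (route A, route C) × (defend A, defend B) has no saddle point. Let General X play route A with probability p; indifference gives −4p + 12(1−p) = 2p − 5(1−p), so p = 17/23.
Similarly General Y's optimal q on defend A is 7/23, and the value is -4·(7/23) + (2)·(16/23) = 4/23.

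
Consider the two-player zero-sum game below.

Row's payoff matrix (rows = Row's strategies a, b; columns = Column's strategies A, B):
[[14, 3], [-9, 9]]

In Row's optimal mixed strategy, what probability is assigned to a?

Row minima are 3 and -9, so Row's maximin is 3; column maxima are 14 and 9, so Column's minimax is 9. These differ, so the equilibrium is in mixed strategies.
Let Row play a with probability p. Column is indifferent when 14p − 9(1−p) = 3p + 9(1−p), giving p = 18/29.

18/29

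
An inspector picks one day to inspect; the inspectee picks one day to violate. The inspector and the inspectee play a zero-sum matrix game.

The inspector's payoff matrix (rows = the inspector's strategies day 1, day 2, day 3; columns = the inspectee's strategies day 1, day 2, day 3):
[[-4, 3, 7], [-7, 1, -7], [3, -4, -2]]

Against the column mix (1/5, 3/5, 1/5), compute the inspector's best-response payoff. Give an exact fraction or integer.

12/5

day 1: (-4)·(1/5) + (3)·(3/5) + (7)·(1/5) = 12/5.
day 2: (-7)·(1/5) + (1)·(3/5) + (-7)·(1/5) = -11/5.
day 3: (3)·(1/5) + (-4)·(3/5) + (-2)·(1/5) = -11/5.
The best pure response is day 1 with expected payoff 12/5.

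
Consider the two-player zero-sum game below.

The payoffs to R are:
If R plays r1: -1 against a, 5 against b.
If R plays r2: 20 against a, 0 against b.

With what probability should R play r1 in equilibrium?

10/13

Row minima are -1 and 0, so R's maximin is 0; column maxima are 20 and 5, so C's minimax is 5. These differ, so the equilibrium is in mixed strategies.
Let R play r1 with probability p. C is indifferent when −p + 20(1−p) = 5p, giving p = 10/13.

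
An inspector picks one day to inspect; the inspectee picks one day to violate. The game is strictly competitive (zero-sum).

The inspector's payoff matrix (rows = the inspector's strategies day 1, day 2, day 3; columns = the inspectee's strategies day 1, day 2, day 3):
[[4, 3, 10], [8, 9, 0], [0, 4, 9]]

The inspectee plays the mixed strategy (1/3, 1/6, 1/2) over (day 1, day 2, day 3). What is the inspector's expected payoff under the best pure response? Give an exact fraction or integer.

day 1: (4)·(1/3) + (3)·(1/6) + (10)·(1/2) = 41/6.
day 2: (8)·(1/3) + (9)·(1/6) + (0)·(1/2) = 25/6.
day 3: (0)·(1/3) + (4)·(1/6) + (9)·(1/2) = 31/6.
The best pure response is day 1 with expected payoff 41/6.

41/6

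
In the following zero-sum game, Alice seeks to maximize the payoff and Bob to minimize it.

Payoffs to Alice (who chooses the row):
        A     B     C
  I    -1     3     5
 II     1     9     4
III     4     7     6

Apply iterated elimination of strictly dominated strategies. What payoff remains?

4

Column B is strictly dominated by A for Bob (-1<3, 1<9, 4<7); eliminate B.
Row I is strictly dominated by row III (4>-1, 6>5); eliminate I.
Column C is strictly dominated by A for Bob (1<4, 4<6); eliminate C.
Row II is strictly dominated by row III (4>1); eliminate II.
Only (III, A) remains, with payoff 4.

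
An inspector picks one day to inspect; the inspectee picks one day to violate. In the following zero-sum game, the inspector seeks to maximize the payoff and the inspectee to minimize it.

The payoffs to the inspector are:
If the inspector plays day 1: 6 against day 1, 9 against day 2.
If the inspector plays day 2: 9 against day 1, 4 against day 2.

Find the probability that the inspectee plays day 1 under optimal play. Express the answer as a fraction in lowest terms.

Row minima are 6 and 4, so the inspector's maximin is 6; column maxima are 9 and 9, so the inspectee's minimax is 9. These differ, so the equilibrium is in mixed strategies.
Let the inspectee play day 1 with probability q. The inspector is indifferent when 6q + 9(1−q) = 9q + 4(1−q), giving q = 5/8.

5/8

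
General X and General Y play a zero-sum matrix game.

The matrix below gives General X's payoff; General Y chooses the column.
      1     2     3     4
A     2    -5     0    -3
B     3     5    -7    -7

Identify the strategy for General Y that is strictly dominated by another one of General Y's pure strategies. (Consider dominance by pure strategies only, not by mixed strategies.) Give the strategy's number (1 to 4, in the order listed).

General Y prefers columns that give General X less. Compare 1 with 3: 0 < 2, -7 < 3.
So 3 strictly dominates 1 for General Y; 1 is strictly dominated.

1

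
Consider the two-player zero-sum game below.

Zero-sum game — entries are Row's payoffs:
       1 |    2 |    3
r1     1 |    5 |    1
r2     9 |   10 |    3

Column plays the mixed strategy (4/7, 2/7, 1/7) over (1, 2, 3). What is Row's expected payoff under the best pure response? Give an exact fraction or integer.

59/7

r1: (1)·(4/7) + (5)·(2/7) + (1)·(1/7) = 15/7.
r2: (9)·(4/7) + (10)·(2/7) + (3)·(1/7) = 59/7.
The best pure response is r2 with expected payoff 59/7.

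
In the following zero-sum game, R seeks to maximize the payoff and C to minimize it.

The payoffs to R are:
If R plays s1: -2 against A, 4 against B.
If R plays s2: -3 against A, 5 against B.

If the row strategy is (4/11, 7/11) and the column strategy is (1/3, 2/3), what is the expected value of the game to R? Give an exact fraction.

Against (1/3, 2/3), each row's expected payoff is s1: 2; s2: 7/3.
Taking the (4/11, 7/11)-weighted average: (4/11)·(2) + (7/11)·(7/3) = 73/33.

73/33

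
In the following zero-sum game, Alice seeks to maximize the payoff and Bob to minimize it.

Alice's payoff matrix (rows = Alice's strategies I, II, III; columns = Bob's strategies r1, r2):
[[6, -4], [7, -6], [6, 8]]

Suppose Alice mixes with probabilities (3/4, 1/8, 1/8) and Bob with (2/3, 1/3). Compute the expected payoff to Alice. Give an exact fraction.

Against (2/3, 1/3), each row's expected payoff is I: 8/3; II: 8/3; III: 20/3.
Taking the (3/4, 1/8, 1/8)-weighted average: (3/4)·(8/3) + (1/8)·(8/3) + (1/8)·(20/3) = 19/6.

19/6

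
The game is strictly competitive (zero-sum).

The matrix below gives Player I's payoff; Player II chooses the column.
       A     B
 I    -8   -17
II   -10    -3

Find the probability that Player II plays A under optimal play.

Row minima are -17 and -10, so Player I's maximin is -10; column maxima are -8 and -3, so Player II's minimax is -8. These differ, so the equilibrium is in mixed strategies.
Let Player II play A with probability q. Player I is indifferent when −8q − 17(1−q) = −10q − 3(1−q), giving q = 7/8.

7/8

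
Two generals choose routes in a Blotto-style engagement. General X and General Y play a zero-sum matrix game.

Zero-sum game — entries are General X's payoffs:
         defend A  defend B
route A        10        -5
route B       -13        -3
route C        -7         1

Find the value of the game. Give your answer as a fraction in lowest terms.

-25/23

Row route B is strictly dominated by row route C, so General X never plays it.
The remaining 2×2 game on (route A, route C) × (defend A, defend B) has no saddle point. Let General X play route A with probability p; indifference gives 10p − 7(1−p) = −5p + (1−p), so p = 8/23.
Similarly General Y's optimal q on defend A is 6/23, and the value is 10·(6/23) + (-5)·(17/23) = -25/23.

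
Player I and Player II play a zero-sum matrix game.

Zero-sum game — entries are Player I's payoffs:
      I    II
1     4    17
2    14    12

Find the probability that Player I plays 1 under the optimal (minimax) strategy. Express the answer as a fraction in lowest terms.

2/15

Row minima are 4 and 12, so Player I's maximin is 12; column maxima are 14 and 17, so Player II's minimax is 14. These differ, so the equilibrium is in mixed strategies.
Let Player I play 1 with probability p. Player II is indifferent when 4p + 14(1−p) = 17p + 12(1−p), giving p = 2/15.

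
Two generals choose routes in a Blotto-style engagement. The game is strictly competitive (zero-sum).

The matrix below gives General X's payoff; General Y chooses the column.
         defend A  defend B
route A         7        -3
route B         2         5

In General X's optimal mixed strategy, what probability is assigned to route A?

3/13

Row minima are -3 and 2, so General X's maximin is 2; column maxima are 7 and 5, so General Y's minimax is 5. These differ, so the equilibrium is in mixed strategies.
Let General X play route A with probability p. General Y is indifferent when 7p + 2(1−p) = −3p + 5(1−p), giving p = 3/13.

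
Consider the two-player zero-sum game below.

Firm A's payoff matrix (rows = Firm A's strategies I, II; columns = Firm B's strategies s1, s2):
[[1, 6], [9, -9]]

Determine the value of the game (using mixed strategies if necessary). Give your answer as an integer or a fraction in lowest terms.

Row minima are 1 and -9, so Firm A's maximin is 1; column maxima are 9 and 6, so Firm B's minimax is 6. These differ, so the equilibrium is in mixed strategies.
Let Firm A play I with probability p. Firm B is indifferent when p + 9(1−p) = 6p − 9(1−p), giving p = 18/23.
Let Firm B play s1 with probability q. Firm A is indifferent when q + 6(1−q) = 9q − 9(1−q), giving q = 15/23.
The value is 1·(15/23) + (6)·(8/23) = 63/23.

63/23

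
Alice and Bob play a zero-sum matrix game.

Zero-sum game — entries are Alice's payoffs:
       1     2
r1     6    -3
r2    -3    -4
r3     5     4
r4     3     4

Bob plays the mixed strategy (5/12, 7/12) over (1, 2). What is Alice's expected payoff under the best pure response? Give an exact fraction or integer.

r1: (6)·(5/12) + (-3)·(7/12) = 3/4.
r2: (-3)·(5/12) + (-4)·(7/12) = -43/12.
r3: (5)·(5/12) + (4)·(7/12) = 53/12.
r4: (3)·(5/12) + (4)·(7/12) = 43/12.
The best pure response is r3 with expected payoff 53/12.

53/12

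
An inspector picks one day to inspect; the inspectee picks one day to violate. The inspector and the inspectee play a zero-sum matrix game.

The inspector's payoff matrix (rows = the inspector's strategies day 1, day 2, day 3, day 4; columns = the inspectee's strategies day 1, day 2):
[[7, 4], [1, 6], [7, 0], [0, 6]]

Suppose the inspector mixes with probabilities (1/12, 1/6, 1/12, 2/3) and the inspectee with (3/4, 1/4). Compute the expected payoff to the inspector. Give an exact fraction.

Against (3/4, 1/4), each row's expected payoff is day 1: 25/4; day 2: 9/4; day 3: 21/4; day 4: 3/2.
Taking the (1/12, 1/6, 1/12, 2/3)-weighted average: (1/12)·(25/4) + (1/6)·(9/4) + (1/12)·(21/4) + (2/3)·(3/2) = 7/3.

7/3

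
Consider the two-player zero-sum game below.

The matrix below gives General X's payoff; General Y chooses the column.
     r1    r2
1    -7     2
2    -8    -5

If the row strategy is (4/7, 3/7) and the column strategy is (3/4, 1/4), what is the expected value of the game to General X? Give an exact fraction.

-163/28

Against (3/4, 1/4), each row's expected payoff is 1: -19/4; 2: -29/4.
Taking the (4/7, 3/7)-weighted average: (4/7)·(-19/4) + (3/7)·(-29/4) = -163/28.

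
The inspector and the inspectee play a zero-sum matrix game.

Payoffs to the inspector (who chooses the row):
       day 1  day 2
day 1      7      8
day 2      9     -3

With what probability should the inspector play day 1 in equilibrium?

12/13

Row minima are 7 and -3, so the inspector's maximin is 7; column maxima are 9 and 8, so the inspectee's minimax is 8. These differ, so the equilibrium is in mixed strategies.
Let the inspector play day 1 with probability p. The inspectee is indifferent when 7p + 9(1−p) = 8p − 3(1−p), giving p = 12/13.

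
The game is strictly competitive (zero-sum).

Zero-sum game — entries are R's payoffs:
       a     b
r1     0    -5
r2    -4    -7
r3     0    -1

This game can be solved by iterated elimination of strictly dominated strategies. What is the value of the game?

-1

Row r2 is strictly dominated by row r1 (0>-4, -5>-7); eliminate r2.
Column a is strictly dominated by b for C (-5<0, -1<0); eliminate a.
Row r1 is strictly dominated by row r3 (-1>-5); eliminate r1.
Only (r3, b) remains, with payoff -1.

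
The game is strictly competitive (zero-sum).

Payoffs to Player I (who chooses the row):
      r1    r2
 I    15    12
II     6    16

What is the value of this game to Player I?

Row minima are 12 and 6, so Player I's maximin is 12; column maxima are 15 and 16, so Player II's minimax is 15. These differ, so the equilibrium is in mixed strategies.
Let Player I play I with probability p. Player II is indifferent when 15p + 6(1−p) = 12p + 16(1−p), giving p = 10/13.
Let Player II play r1 with probability q. Player I is indifferent when 15q + 12(1−q) = 6q + 16(1−q), giving q = 4/13.
The value is 15·(4/13) + (12)·(9/13) = 168/13.

168/13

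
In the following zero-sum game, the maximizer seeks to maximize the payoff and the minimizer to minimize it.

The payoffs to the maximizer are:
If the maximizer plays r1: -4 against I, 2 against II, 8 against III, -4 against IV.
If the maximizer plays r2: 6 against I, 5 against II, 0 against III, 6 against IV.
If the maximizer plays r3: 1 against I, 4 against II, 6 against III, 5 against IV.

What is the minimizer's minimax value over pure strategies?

5

The worst case (largest entry) in each column is I: 6, II: 5, III: 8, IV: 6.
The best (smallest) of these is 5.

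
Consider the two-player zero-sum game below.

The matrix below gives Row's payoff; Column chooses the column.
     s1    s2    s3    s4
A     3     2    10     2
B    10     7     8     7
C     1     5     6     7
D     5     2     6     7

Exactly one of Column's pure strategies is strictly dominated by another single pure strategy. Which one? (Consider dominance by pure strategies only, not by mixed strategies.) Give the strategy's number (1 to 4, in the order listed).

3

Column prefers columns that give Row less. Compare s3 with s2: 2 < 10, 7 < 8, 5 < 6, 2 < 6.
So s2 strictly dominates s3 for Column; s3 is strictly dominated.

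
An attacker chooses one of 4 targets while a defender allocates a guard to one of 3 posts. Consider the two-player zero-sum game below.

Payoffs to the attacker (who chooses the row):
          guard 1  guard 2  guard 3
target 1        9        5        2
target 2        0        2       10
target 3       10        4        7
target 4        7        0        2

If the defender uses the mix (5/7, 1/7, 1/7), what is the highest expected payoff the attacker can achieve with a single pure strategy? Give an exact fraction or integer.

target 1: (9)·(5/7) + (5)·(1/7) + (2)·(1/7) = 52/7.
target 2: (0)·(5/7) + (2)·(1/7) + (10)·(1/7) = 12/7.
target 3: (10)·(5/7) + (4)·(1/7) + (7)·(1/7) = 61/7.
target 4: (7)·(5/7) + (0)·(1/7) + (2)·(1/7) = 37/7.
The best pure response is target 3 with expected payoff 61/7.

61/7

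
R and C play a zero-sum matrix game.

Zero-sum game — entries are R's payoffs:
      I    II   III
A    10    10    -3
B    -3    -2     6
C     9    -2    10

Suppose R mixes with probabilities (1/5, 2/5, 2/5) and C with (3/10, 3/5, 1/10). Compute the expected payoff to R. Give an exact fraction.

Against (3/10, 3/5, 1/10), each row's expected payoff is A: 87/10; B: -3/2; C: 5/2.
Taking the (1/5, 2/5, 2/5)-weighted average: (1/5)·(87/10) + (2/5)·(-3/2) + (2/5)·(5/2) = 107/50.

107/50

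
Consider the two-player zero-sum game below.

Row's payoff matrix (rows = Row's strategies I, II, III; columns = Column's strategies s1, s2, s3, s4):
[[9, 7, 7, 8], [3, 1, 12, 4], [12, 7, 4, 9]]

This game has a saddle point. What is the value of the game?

7

Row minima: 7, 1, 4 → Row's maximin is 7.
Column maxima: 12, 7, 12, 9 → Column's minimax is 7.
They coincide at (I, s2), so the value is 7.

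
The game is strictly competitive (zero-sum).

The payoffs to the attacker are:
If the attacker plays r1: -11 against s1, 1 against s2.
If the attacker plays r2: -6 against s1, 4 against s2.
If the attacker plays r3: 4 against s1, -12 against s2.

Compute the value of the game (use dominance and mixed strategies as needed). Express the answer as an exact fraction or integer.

-28/13

Row r1 is strictly dominated by row r2, so the attacker never plays it.
The remaining 2×2 game on (r2, r3) × (s1, s2) has no saddle point. Let the attacker play r2 with probability p; indifference gives −6p + 4(1−p) = 4p − 12(1−p), so p = 8/13.
Similarly the defender's optimal q on s1 is 8/13, and the value is -6·(8/13) + (4)·(5/13) = -28/13.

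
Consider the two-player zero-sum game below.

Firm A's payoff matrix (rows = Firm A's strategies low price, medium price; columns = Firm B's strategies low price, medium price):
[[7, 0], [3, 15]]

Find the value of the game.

105/19

Row minima are 0 and 3, so Firm A's maximin is 3; column maxima are 7 and 15, so Firm B's minimax is 7. These differ, so the equilibrium is in mixed strategies.
Let Firm A play low price with probability p. Firm B is indifferent when 7p + 3(1−p) = 15(1−p), giving p = 12/19.
Let Firm B play low price with probability q. Firm A is indifferent when 7q = 3q + 15(1−q), giving q = 15/19.
The value is 7·(15/19) + (0)·(4/19) = 105/19.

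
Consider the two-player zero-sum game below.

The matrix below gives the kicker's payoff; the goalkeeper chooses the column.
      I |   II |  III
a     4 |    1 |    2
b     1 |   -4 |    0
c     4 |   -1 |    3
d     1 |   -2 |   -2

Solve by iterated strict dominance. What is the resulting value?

1

Column I is strictly dominated by II for the goalkeeper (1<4, -4<1, -1<4, -2<1); eliminate I.
Row d is strictly dominated by row a (1>-2, 2>-2); eliminate d.
Row b is strictly dominated by row a (1>-4, 2>0); eliminate b.
Column III is strictly dominated by II for the goalkeeper (1<2, -1<3); eliminate III.
Row c is strictly dominated by row a (1>-1); eliminate c.
Only (a, II) remains, with payoff 1.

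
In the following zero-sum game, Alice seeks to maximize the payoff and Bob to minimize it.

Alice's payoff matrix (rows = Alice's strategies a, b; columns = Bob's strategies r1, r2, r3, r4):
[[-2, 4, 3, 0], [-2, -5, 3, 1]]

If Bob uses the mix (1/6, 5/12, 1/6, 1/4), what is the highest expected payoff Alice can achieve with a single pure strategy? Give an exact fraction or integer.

a: (-2)·(1/6) + (4)·(5/12) + (3)·(1/6) + (0)·(1/4) = 11/6.
b: (-2)·(1/6) + (-5)·(5/12) + (3)·(1/6) + (1)·(1/4) = -5/3.
The best pure response is a with expected payoff 11/6.

11/6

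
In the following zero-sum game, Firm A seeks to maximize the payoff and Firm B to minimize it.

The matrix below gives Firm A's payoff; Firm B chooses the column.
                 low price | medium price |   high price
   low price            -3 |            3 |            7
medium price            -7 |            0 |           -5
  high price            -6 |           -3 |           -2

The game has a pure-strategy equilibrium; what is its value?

Row minima: -3, -7, -6 → Firm A's maximin is -3.
Column maxima: -3, 3, 7 → Firm B's minimax is -3.
They coincide at (low price, low price), so the value is -3.

-3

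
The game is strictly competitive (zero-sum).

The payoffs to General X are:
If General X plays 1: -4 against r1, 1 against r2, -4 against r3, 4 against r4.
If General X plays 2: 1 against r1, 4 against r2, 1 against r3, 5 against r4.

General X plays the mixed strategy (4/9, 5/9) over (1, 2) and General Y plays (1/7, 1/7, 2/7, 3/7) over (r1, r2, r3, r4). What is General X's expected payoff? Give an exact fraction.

38/21

Against (1/7, 1/7, 2/7, 3/7), each row's expected payoff is 1: 1/7; 2: 22/7.
Taking the (4/9, 5/9)-weighted average: (4/9)·(1/7) + (5/9)·(22/7) = 38/21.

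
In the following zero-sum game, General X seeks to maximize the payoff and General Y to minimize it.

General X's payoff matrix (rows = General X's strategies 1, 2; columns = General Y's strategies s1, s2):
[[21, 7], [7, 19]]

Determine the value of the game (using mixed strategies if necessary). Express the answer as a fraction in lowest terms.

175/13

Row minima are 7 and 7, so General X's maximin is 7; column maxima are 21 and 19, so General Y's minimax is 19. These differ, so the equilibrium is in mixed strategies.
Let General X play 1 with probability p. General Y is indifferent when 21p + 7(1−p) = 7p + 19(1−p), giving p = 6/13.
Let General Y play s1 with probability q. General X is indifferent when 21q + 7(1−q) = 7q + 19(1−q), giving q = 6/13.
The value is 21·(6/13) + (7)·(7/13) = 175/13.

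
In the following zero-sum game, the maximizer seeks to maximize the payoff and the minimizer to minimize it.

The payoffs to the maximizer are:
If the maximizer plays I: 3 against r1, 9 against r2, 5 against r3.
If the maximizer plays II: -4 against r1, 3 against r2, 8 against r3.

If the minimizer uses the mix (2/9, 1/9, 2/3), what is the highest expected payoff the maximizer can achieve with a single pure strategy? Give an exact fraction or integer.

5

I: (3)·(2/9) + (9)·(1/9) + (5)·(2/3) = 5.
II: (-4)·(2/9) + (3)·(1/9) + (8)·(2/3) = 43/9.
The best pure response is I with expected payoff 5.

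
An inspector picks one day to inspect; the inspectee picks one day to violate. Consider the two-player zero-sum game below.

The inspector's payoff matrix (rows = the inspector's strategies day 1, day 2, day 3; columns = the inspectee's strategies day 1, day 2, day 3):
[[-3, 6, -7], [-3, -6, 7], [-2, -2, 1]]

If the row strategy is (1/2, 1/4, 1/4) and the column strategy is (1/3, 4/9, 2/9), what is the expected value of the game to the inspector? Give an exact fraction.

-29/36

Against (1/3, 4/9, 2/9), each row's expected payoff is day 1: 1/9; day 2: -19/9; day 3: -4/3.
Taking the (1/2, 1/4, 1/4)-weighted average: (1/2)·(1/9) + (1/4)·(-19/9) + (1/4)·(-4/3) = -29/36.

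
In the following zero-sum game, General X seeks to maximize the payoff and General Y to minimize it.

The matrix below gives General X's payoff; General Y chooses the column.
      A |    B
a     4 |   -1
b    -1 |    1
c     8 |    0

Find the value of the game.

4/5

Row a is strictly dominated by row c, so General X never plays it.
The remaining 2×2 game on (b, c) × (A, B) has no saddle point. Let General X play b with probability p; indifference gives −p + 8(1−p) = p, so p = 4/5.
Similarly General Y's optimal q on A is 1/10, and the value is -1·(1/10) + (1)·(9/10) = 4/5.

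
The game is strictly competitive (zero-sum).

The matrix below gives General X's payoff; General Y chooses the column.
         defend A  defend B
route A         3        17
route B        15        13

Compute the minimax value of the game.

27/2

Row minima are 3 and 13, so General X's maximin is 13; column maxima are 15 and 17, so General Y's minimax is 15. These differ, so the equilibrium is in mixed strategies.
Let General X play route A with probability p. General Y is indifferent when 3p + 15(1−p) = 17p + 13(1−p), giving p = 1/8.
Let General Y play defend A with probability q. General X is indifferent when 3q + 17(1−q) = 15q + 13(1−q), giving q = 1/4.
The value is 3·(1/4) + (17)·(3/4) = 27/2.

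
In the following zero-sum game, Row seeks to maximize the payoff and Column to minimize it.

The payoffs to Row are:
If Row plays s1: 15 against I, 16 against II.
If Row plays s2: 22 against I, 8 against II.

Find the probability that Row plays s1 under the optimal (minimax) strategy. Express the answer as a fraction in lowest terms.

14/15

Row minima are 15 and 8, so Row's maximin is 15; column maxima are 22 and 16, so Column's minimax is 16. These differ, so the equilibrium is in mixed strategies.
Let Row play s1 with probability p. Column is indifferent when 15p + 22(1−p) = 16p + 8(1−p), giving p = 14/15.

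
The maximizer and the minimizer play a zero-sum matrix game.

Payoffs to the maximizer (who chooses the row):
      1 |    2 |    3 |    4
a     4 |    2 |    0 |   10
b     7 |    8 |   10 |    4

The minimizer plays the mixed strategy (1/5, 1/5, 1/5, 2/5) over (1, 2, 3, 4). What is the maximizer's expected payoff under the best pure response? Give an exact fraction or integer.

33/5

a: (4)·(1/5) + (2)·(1/5) + (0)·(1/5) + (10)·(2/5) = 26/5.
b: (7)·(1/5) + (8)·(1/5) + (10)·(1/5) + (4)·(2/5) = 33/5.
The best pure response is b with expected payoff 33/5.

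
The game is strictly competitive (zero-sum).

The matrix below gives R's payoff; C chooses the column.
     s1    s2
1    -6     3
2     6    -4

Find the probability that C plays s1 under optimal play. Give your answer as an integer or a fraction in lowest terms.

7/19

Row minima are -6 and -4, so R's maximin is -4; column maxima are 6 and 3, so C's minimax is 3. These differ, so the equilibrium is in mixed strategies.
Let C play s1 with probability q. R is indifferent when −6q + 3(1−q) = 6q − 4(1−q), giving q = 7/19.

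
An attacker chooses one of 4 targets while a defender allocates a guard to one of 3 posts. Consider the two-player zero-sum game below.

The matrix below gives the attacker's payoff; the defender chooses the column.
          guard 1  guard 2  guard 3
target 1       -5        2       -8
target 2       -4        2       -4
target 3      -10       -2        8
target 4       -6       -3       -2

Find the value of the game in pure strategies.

Row minima: -8, -4, -10, -6 → the attacker's maximin is -4.
Column maxima: -4, 2, 8 → the defender's minimax is -4.
They coincide at (target 2, guard 1), so the value is -4.

-4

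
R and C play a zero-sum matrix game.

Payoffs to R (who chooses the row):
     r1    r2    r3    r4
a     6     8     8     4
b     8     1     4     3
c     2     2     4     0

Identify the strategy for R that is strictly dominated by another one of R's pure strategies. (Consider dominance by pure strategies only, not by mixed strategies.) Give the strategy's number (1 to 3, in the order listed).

3

Compare c with a: 6 > 2, 8 > 2, 8 > 4, 4 > 0.
So a strictly dominates c for R; c is strictly dominated.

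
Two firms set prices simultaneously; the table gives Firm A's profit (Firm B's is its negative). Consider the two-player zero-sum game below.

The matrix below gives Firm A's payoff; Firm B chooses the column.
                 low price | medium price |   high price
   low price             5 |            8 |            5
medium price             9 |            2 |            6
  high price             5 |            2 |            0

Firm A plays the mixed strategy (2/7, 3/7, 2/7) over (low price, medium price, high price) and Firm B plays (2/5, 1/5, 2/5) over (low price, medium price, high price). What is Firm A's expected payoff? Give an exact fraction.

176/35

Against (2/5, 1/5, 2/5), each row's expected payoff is low price: 28/5; medium price: 32/5; high price: 12/5.
Taking the (2/7, 3/7, 2/7)-weighted average: (2/7)·(28/5) + (3/7)·(32/5) + (2/7)·(12/5) = 176/35.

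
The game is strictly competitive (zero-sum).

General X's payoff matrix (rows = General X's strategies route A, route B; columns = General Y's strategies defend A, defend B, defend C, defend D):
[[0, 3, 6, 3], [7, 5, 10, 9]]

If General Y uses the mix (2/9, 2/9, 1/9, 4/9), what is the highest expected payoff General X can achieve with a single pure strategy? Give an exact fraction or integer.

route A: (0)·(2/9) + (3)·(2/9) + (6)·(1/9) + (3)·(4/9) = 8/3.
route B: (7)·(2/9) + (5)·(2/9) + (10)·(1/9) + (9)·(4/9) = 70/9.
The best pure response is route B with expected payoff 70/9.

70/9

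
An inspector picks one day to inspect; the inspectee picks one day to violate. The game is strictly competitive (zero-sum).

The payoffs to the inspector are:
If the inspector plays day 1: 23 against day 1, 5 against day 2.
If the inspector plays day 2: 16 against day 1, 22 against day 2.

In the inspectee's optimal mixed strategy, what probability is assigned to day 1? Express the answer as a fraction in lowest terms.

17/24

Row minima are 5 and 16, so the inspector's maximin is 16; column maxima are 23 and 22, so the inspectee's minimax is 22. These differ, so the equilibrium is in mixed strategies.
Let the inspectee play day 1 with probability q. The inspector is indifferent when 23q + 5(1−q) = 16q + 22(1−q), giving q = 17/24.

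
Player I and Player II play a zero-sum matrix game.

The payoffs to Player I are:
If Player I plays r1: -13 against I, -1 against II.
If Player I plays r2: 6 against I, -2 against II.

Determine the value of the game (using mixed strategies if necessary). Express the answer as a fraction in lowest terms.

-8/5

Row minima are -13 and -2, so Player I's maximin is -2; column maxima are 6 and -1, so Player II's minimax is -1. These differ, so the equilibrium is in mixed strategies.
Let Player I play r1 with probability p. Player II is indifferent when −13p + 6(1−p) = −p − 2(1−p), giving p = 2/5.
Let Player II play I with probability q. Player I is indifferent when −13q − (1−q) = 6q − 2(1−q), giving q = 1/20.
The value is -13·(1/20) + (-1)·(19/20) = -8/5.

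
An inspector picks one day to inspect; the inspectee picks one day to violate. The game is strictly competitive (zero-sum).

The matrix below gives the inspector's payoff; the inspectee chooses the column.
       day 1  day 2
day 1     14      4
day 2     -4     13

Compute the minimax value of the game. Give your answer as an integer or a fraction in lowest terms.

Row minima are 4 and -4, so the inspector's maximin is 4; column maxima are 14 and 13, so the inspectee's minimax is 13. These differ, so the equilibrium is in mixed strategies.
Let the inspector play day 1 with probability p. The inspectee is indifferent when 14p − 4(1−p) = 4p + 13(1−p), giving p = 17/27.
Let the inspectee play day 1 with probability q. The inspector is indifferent when 14q + 4(1−q) = −4q + 13(1−q), giving q = 1/3.
The value is 14·(1/3) + (4)·(2/3) = 22/3.

22/3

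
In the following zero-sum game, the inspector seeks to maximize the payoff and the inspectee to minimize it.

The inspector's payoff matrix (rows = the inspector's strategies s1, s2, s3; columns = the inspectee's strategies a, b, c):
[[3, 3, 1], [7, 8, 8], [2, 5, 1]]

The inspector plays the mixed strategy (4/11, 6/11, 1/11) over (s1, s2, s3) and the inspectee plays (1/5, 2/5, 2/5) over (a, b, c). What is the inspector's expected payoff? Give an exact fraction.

292/55

Against (1/5, 2/5, 2/5), each row's expected payoff is s1: 11/5; s2: 39/5; s3: 14/5.
Taking the (4/11, 6/11, 1/11)-weighted average: (4/11)·(11/5) + (6/11)·(39/5) + (1/11)·(14/5) = 292/55.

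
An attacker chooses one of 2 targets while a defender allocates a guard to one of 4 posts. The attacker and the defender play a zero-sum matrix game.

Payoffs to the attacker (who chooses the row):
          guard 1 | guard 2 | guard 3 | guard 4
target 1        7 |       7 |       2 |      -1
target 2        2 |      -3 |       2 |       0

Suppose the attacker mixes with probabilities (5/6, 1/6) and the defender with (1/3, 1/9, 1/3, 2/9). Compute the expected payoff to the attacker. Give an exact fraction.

Against (1/3, 1/9, 1/3, 2/9), each row's expected payoff is target 1: 32/9; target 2: 1.
Taking the (5/6, 1/6)-weighted average: (5/6)·(32/9) + (1/6)·(1) = 169/54.

169/54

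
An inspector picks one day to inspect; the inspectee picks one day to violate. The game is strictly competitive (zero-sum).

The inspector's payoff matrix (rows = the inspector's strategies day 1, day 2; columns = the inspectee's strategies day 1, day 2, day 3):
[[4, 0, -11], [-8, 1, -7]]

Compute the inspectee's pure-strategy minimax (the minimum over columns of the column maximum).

-7

The worst case (largest entry) in each column is day 1: 4, day 2: 1, day 3: -7.
The best (smallest) of these is -7.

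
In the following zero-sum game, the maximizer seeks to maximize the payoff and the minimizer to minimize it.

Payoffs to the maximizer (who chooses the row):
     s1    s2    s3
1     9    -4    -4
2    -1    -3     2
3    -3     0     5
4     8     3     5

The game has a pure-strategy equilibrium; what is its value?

3

Row minima: -4, -3, -3, 3 → the maximizer's maximin is 3.
Column maxima: 9, 3, 5 → the minimizer's minimax is 3.
They coincide at (4, s2), so the value is 3.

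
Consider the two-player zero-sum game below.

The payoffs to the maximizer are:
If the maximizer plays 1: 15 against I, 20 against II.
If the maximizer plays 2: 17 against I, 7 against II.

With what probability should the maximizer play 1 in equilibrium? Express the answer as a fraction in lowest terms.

2/3

Row minima are 15 and 7, so the maximizer's maximin is 15; column maxima are 17 and 20, so the minimizer's minimax is 17. These differ, so the equilibrium is in mixed strategies.
Let the maximizer play 1 with probability p. The minimizer is indifferent when 15p + 17(1−p) = 20p + 7(1−p), giving p = 2/3.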